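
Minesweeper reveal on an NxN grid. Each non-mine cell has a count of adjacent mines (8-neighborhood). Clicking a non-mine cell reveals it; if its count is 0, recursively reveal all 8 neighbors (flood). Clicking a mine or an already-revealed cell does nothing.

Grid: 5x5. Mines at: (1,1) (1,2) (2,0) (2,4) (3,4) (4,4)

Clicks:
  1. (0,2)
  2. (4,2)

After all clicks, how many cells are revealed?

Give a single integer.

Answer: 12

Derivation:
Click 1 (0,2) count=2: revealed 1 new [(0,2)] -> total=1
Click 2 (4,2) count=0: revealed 11 new [(2,1) (2,2) (2,3) (3,0) (3,1) (3,2) (3,3) (4,0) (4,1) (4,2) (4,3)] -> total=12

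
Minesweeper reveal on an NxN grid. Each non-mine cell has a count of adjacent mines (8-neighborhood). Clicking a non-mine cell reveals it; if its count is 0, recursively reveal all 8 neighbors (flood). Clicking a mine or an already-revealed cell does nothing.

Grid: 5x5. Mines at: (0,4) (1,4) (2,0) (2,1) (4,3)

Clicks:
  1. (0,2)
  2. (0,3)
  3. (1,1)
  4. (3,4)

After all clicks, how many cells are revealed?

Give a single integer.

Answer: 9

Derivation:
Click 1 (0,2) count=0: revealed 8 new [(0,0) (0,1) (0,2) (0,3) (1,0) (1,1) (1,2) (1,3)] -> total=8
Click 2 (0,3) count=2: revealed 0 new [(none)] -> total=8
Click 3 (1,1) count=2: revealed 0 new [(none)] -> total=8
Click 4 (3,4) count=1: revealed 1 new [(3,4)] -> total=9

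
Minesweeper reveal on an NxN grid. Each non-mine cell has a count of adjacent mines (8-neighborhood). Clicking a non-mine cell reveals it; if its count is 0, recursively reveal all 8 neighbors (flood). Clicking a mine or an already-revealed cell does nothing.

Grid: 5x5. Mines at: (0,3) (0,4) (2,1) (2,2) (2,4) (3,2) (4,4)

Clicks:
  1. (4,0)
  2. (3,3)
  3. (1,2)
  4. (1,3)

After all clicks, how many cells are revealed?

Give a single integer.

Answer: 7

Derivation:
Click 1 (4,0) count=0: revealed 4 new [(3,0) (3,1) (4,0) (4,1)] -> total=4
Click 2 (3,3) count=4: revealed 1 new [(3,3)] -> total=5
Click 3 (1,2) count=3: revealed 1 new [(1,2)] -> total=6
Click 4 (1,3) count=4: revealed 1 new [(1,3)] -> total=7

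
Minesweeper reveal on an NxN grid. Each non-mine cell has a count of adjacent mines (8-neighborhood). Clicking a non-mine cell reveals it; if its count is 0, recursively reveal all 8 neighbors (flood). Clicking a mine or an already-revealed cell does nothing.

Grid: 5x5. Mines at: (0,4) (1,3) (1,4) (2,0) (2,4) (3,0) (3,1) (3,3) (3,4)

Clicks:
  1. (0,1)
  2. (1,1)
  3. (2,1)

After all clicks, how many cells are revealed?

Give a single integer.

Answer: 7

Derivation:
Click 1 (0,1) count=0: revealed 6 new [(0,0) (0,1) (0,2) (1,0) (1,1) (1,2)] -> total=6
Click 2 (1,1) count=1: revealed 0 new [(none)] -> total=6
Click 3 (2,1) count=3: revealed 1 new [(2,1)] -> total=7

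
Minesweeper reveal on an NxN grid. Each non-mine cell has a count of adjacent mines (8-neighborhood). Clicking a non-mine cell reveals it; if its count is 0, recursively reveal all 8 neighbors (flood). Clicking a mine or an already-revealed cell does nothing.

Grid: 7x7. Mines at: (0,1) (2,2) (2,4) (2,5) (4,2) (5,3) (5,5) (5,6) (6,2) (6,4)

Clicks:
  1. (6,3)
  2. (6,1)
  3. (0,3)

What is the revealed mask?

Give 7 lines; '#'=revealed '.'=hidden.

Click 1 (6,3) count=3: revealed 1 new [(6,3)] -> total=1
Click 2 (6,1) count=1: revealed 1 new [(6,1)] -> total=2
Click 3 (0,3) count=0: revealed 10 new [(0,2) (0,3) (0,4) (0,5) (0,6) (1,2) (1,3) (1,4) (1,5) (1,6)] -> total=12

Answer: ..#####
..#####
.......
.......
.......
.......
.#.#...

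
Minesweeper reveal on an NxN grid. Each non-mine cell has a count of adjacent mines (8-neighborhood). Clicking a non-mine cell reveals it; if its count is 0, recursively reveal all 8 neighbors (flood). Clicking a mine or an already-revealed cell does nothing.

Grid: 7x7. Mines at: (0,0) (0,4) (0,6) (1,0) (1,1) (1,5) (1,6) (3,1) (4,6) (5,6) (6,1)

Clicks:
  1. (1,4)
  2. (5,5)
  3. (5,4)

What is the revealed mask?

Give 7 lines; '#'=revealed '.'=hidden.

Answer: .......
..###..
..####.
..####.
..####.
..####.
..####.

Derivation:
Click 1 (1,4) count=2: revealed 1 new [(1,4)] -> total=1
Click 2 (5,5) count=2: revealed 1 new [(5,5)] -> total=2
Click 3 (5,4) count=0: revealed 21 new [(1,2) (1,3) (2,2) (2,3) (2,4) (2,5) (3,2) (3,3) (3,4) (3,5) (4,2) (4,3) (4,4) (4,5) (5,2) (5,3) (5,4) (6,2) (6,3) (6,4) (6,5)] -> total=23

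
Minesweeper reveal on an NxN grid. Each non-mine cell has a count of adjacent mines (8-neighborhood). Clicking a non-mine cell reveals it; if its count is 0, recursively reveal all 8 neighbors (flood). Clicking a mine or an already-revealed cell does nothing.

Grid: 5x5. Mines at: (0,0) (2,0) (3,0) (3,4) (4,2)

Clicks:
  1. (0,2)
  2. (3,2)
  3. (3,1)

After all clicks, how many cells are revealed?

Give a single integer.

Answer: 15

Derivation:
Click 1 (0,2) count=0: revealed 15 new [(0,1) (0,2) (0,3) (0,4) (1,1) (1,2) (1,3) (1,4) (2,1) (2,2) (2,3) (2,4) (3,1) (3,2) (3,3)] -> total=15
Click 2 (3,2) count=1: revealed 0 new [(none)] -> total=15
Click 3 (3,1) count=3: revealed 0 new [(none)] -> total=15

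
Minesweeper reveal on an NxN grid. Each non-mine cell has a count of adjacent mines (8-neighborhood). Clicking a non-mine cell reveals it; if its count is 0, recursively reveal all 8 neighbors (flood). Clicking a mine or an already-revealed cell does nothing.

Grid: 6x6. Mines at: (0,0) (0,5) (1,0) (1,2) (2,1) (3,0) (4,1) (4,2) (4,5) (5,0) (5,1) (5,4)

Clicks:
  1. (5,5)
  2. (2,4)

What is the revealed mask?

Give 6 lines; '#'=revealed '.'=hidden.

Answer: ......
...###
...###
...###
......
.....#

Derivation:
Click 1 (5,5) count=2: revealed 1 new [(5,5)] -> total=1
Click 2 (2,4) count=0: revealed 9 new [(1,3) (1,4) (1,5) (2,3) (2,4) (2,5) (3,3) (3,4) (3,5)] -> total=10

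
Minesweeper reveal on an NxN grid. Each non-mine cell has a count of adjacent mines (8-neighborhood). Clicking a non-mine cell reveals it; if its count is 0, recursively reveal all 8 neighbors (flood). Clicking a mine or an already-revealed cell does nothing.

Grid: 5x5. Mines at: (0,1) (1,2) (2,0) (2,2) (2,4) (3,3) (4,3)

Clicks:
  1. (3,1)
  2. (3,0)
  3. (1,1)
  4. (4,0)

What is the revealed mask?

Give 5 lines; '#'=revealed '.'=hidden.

Click 1 (3,1) count=2: revealed 1 new [(3,1)] -> total=1
Click 2 (3,0) count=1: revealed 1 new [(3,0)] -> total=2
Click 3 (1,1) count=4: revealed 1 new [(1,1)] -> total=3
Click 4 (4,0) count=0: revealed 4 new [(3,2) (4,0) (4,1) (4,2)] -> total=7

Answer: .....
.#...
.....
###..
###..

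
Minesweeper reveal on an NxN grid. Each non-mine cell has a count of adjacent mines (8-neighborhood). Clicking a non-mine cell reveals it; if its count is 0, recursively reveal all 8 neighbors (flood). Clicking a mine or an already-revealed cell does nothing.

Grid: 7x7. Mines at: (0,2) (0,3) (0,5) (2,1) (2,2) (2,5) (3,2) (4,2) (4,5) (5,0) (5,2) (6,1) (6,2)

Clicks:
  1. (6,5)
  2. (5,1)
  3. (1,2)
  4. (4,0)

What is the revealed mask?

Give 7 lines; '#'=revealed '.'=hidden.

Answer: .......
..#....
.......
.......
#......
.#.####
...####

Derivation:
Click 1 (6,5) count=0: revealed 8 new [(5,3) (5,4) (5,5) (5,6) (6,3) (6,4) (6,5) (6,6)] -> total=8
Click 2 (5,1) count=5: revealed 1 new [(5,1)] -> total=9
Click 3 (1,2) count=4: revealed 1 new [(1,2)] -> total=10
Click 4 (4,0) count=1: revealed 1 new [(4,0)] -> total=11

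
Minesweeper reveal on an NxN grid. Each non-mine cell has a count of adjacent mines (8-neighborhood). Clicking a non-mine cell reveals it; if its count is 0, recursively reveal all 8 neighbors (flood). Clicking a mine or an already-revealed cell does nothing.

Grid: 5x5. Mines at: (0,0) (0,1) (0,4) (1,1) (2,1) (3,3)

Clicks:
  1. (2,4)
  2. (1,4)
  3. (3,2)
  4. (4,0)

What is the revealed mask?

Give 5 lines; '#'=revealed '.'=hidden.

Click 1 (2,4) count=1: revealed 1 new [(2,4)] -> total=1
Click 2 (1,4) count=1: revealed 1 new [(1,4)] -> total=2
Click 3 (3,2) count=2: revealed 1 new [(3,2)] -> total=3
Click 4 (4,0) count=0: revealed 5 new [(3,0) (3,1) (4,0) (4,1) (4,2)] -> total=8

Answer: .....
....#
....#
###..
###..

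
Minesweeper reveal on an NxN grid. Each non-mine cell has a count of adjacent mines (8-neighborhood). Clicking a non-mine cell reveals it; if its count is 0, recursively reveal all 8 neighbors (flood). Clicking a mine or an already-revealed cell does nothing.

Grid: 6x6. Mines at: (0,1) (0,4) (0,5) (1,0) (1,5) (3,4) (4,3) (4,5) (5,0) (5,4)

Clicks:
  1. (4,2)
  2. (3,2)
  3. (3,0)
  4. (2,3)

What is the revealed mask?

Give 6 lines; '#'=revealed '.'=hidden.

Click 1 (4,2) count=1: revealed 1 new [(4,2)] -> total=1
Click 2 (3,2) count=1: revealed 1 new [(3,2)] -> total=2
Click 3 (3,0) count=0: revealed 12 new [(1,1) (1,2) (1,3) (2,0) (2,1) (2,2) (2,3) (3,0) (3,1) (3,3) (4,0) (4,1)] -> total=14
Click 4 (2,3) count=1: revealed 0 new [(none)] -> total=14

Answer: ......
.###..
####..
####..
###...
......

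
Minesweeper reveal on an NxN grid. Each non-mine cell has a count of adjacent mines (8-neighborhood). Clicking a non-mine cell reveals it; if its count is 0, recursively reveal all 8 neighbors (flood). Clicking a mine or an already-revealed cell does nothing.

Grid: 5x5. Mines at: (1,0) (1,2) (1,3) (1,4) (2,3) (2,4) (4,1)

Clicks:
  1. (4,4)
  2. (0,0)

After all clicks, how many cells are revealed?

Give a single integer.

Answer: 7

Derivation:
Click 1 (4,4) count=0: revealed 6 new [(3,2) (3,3) (3,4) (4,2) (4,3) (4,4)] -> total=6
Click 2 (0,0) count=1: revealed 1 new [(0,0)] -> total=7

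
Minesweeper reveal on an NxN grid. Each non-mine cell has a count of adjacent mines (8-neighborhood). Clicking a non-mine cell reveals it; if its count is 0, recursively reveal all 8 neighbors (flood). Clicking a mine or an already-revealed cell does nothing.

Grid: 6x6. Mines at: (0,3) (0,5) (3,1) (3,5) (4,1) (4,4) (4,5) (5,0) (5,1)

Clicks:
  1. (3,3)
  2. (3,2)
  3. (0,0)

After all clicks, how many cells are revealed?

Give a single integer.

Click 1 (3,3) count=1: revealed 1 new [(3,3)] -> total=1
Click 2 (3,2) count=2: revealed 1 new [(3,2)] -> total=2
Click 3 (0,0) count=0: revealed 9 new [(0,0) (0,1) (0,2) (1,0) (1,1) (1,2) (2,0) (2,1) (2,2)] -> total=11

Answer: 11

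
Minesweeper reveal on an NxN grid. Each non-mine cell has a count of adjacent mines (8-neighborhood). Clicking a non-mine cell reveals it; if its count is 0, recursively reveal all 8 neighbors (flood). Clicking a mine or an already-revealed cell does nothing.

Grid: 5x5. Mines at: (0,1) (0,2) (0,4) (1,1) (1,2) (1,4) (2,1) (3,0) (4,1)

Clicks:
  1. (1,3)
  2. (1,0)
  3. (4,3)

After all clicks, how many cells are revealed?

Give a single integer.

Click 1 (1,3) count=4: revealed 1 new [(1,3)] -> total=1
Click 2 (1,0) count=3: revealed 1 new [(1,0)] -> total=2
Click 3 (4,3) count=0: revealed 9 new [(2,2) (2,3) (2,4) (3,2) (3,3) (3,4) (4,2) (4,3) (4,4)] -> total=11

Answer: 11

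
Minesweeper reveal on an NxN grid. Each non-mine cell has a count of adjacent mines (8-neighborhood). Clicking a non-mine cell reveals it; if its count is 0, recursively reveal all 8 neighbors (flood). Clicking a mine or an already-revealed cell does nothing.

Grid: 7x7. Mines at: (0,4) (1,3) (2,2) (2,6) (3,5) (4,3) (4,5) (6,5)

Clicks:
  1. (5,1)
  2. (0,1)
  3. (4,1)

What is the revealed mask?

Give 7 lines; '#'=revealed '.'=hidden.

Answer: ###....
###....
##.....
###....
###....
#####..
#####..

Derivation:
Click 1 (5,1) count=0: revealed 24 new [(0,0) (0,1) (0,2) (1,0) (1,1) (1,2) (2,0) (2,1) (3,0) (3,1) (3,2) (4,0) (4,1) (4,2) (5,0) (5,1) (5,2) (5,3) (5,4) (6,0) (6,1) (6,2) (6,3) (6,4)] -> total=24
Click 2 (0,1) count=0: revealed 0 new [(none)] -> total=24
Click 3 (4,1) count=0: revealed 0 new [(none)] -> total=24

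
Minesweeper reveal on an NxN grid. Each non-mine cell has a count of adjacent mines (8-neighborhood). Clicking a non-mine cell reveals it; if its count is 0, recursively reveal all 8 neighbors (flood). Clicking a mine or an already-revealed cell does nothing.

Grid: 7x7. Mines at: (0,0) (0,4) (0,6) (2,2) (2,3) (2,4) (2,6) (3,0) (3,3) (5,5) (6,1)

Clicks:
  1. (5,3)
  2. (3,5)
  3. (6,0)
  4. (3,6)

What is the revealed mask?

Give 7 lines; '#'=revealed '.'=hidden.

Answer: .......
.......
.......
.....##
..###..
..###..
#.###..

Derivation:
Click 1 (5,3) count=0: revealed 9 new [(4,2) (4,3) (4,4) (5,2) (5,3) (5,4) (6,2) (6,3) (6,4)] -> total=9
Click 2 (3,5) count=2: revealed 1 new [(3,5)] -> total=10
Click 3 (6,0) count=1: revealed 1 new [(6,0)] -> total=11
Click 4 (3,6) count=1: revealed 1 new [(3,6)] -> total=12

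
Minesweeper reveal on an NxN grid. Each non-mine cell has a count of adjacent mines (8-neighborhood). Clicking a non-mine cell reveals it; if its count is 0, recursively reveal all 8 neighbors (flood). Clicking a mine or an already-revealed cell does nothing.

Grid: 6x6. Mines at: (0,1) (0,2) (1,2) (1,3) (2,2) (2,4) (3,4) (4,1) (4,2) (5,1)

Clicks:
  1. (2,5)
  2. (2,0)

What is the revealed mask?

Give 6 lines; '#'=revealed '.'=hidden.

Answer: ......
##....
##...#
##....
......
......

Derivation:
Click 1 (2,5) count=2: revealed 1 new [(2,5)] -> total=1
Click 2 (2,0) count=0: revealed 6 new [(1,0) (1,1) (2,0) (2,1) (3,0) (3,1)] -> total=7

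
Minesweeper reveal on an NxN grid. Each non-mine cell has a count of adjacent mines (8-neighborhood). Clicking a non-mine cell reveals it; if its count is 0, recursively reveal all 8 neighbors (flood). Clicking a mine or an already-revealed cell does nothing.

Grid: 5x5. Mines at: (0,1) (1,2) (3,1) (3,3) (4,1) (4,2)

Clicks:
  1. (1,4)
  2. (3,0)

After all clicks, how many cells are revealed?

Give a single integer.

Answer: 7

Derivation:
Click 1 (1,4) count=0: revealed 6 new [(0,3) (0,4) (1,3) (1,4) (2,3) (2,4)] -> total=6
Click 2 (3,0) count=2: revealed 1 new [(3,0)] -> total=7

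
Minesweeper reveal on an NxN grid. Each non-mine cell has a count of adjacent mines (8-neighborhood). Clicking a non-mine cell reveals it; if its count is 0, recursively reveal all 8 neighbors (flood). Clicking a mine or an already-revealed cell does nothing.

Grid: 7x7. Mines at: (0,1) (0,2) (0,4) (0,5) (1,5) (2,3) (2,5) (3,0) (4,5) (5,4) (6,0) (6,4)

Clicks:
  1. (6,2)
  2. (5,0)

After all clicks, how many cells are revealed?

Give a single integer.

Answer: 13

Derivation:
Click 1 (6,2) count=0: revealed 12 new [(3,1) (3,2) (3,3) (4,1) (4,2) (4,3) (5,1) (5,2) (5,3) (6,1) (6,2) (6,3)] -> total=12
Click 2 (5,0) count=1: revealed 1 new [(5,0)] -> total=13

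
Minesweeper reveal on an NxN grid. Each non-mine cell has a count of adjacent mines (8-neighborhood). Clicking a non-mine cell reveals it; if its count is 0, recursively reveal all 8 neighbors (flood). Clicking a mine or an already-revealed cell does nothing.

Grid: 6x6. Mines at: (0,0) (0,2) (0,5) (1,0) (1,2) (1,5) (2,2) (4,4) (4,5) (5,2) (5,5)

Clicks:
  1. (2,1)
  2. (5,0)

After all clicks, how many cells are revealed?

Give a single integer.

Answer: 8

Derivation:
Click 1 (2,1) count=3: revealed 1 new [(2,1)] -> total=1
Click 2 (5,0) count=0: revealed 7 new [(2,0) (3,0) (3,1) (4,0) (4,1) (5,0) (5,1)] -> total=8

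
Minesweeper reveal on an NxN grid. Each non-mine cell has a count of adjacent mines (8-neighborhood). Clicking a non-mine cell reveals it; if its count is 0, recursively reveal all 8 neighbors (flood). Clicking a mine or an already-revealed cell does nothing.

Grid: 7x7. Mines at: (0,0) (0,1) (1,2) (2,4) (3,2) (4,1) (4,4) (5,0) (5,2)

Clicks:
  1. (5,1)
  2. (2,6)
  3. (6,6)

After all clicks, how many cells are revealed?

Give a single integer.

Answer: 23

Derivation:
Click 1 (5,1) count=3: revealed 1 new [(5,1)] -> total=1
Click 2 (2,6) count=0: revealed 22 new [(0,3) (0,4) (0,5) (0,6) (1,3) (1,4) (1,5) (1,6) (2,5) (2,6) (3,5) (3,6) (4,5) (4,6) (5,3) (5,4) (5,5) (5,6) (6,3) (6,4) (6,5) (6,6)] -> total=23
Click 3 (6,6) count=0: revealed 0 new [(none)] -> total=23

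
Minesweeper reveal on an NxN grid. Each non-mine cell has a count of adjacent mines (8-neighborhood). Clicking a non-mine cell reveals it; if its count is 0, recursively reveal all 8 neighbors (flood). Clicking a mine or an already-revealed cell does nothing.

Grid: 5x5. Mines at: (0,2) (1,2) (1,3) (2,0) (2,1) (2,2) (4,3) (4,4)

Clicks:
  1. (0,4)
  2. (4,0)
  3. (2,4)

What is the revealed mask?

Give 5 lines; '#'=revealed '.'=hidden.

Click 1 (0,4) count=1: revealed 1 new [(0,4)] -> total=1
Click 2 (4,0) count=0: revealed 6 new [(3,0) (3,1) (3,2) (4,0) (4,1) (4,2)] -> total=7
Click 3 (2,4) count=1: revealed 1 new [(2,4)] -> total=8

Answer: ....#
.....
....#
###..
###..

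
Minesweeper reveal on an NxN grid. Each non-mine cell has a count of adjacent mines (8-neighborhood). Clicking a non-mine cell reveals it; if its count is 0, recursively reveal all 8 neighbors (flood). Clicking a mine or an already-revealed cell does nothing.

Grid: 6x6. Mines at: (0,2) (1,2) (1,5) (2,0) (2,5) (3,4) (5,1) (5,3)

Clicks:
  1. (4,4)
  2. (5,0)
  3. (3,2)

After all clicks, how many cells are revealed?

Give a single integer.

Click 1 (4,4) count=2: revealed 1 new [(4,4)] -> total=1
Click 2 (5,0) count=1: revealed 1 new [(5,0)] -> total=2
Click 3 (3,2) count=0: revealed 9 new [(2,1) (2,2) (2,3) (3,1) (3,2) (3,3) (4,1) (4,2) (4,3)] -> total=11

Answer: 11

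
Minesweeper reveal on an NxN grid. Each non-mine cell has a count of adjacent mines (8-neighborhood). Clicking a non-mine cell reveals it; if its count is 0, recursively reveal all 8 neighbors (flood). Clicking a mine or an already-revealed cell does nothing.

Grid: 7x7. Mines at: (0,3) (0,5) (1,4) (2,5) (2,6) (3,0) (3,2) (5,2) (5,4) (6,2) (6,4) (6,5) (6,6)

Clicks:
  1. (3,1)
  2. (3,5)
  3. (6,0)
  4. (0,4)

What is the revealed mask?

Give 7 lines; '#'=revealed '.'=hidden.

Answer: ....#..
.......
.......
.#...#.
##.....
##.....
##.....

Derivation:
Click 1 (3,1) count=2: revealed 1 new [(3,1)] -> total=1
Click 2 (3,5) count=2: revealed 1 new [(3,5)] -> total=2
Click 3 (6,0) count=0: revealed 6 new [(4,0) (4,1) (5,0) (5,1) (6,0) (6,1)] -> total=8
Click 4 (0,4) count=3: revealed 1 new [(0,4)] -> total=9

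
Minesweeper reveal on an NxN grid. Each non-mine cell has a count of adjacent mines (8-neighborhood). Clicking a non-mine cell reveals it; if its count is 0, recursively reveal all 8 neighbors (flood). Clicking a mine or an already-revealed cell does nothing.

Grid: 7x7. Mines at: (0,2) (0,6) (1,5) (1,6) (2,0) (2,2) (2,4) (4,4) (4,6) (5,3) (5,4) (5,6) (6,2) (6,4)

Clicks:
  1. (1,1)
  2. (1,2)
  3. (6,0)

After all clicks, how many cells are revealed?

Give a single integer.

Click 1 (1,1) count=3: revealed 1 new [(1,1)] -> total=1
Click 2 (1,2) count=2: revealed 1 new [(1,2)] -> total=2
Click 3 (6,0) count=0: revealed 11 new [(3,0) (3,1) (3,2) (4,0) (4,1) (4,2) (5,0) (5,1) (5,2) (6,0) (6,1)] -> total=13

Answer: 13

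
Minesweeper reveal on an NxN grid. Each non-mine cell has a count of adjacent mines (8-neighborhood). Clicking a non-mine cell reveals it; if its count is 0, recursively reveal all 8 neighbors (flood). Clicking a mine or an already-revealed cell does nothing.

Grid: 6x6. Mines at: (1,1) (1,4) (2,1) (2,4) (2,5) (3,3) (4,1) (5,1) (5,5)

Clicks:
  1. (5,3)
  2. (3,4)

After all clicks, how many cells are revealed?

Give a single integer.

Click 1 (5,3) count=0: revealed 6 new [(4,2) (4,3) (4,4) (5,2) (5,3) (5,4)] -> total=6
Click 2 (3,4) count=3: revealed 1 new [(3,4)] -> total=7

Answer: 7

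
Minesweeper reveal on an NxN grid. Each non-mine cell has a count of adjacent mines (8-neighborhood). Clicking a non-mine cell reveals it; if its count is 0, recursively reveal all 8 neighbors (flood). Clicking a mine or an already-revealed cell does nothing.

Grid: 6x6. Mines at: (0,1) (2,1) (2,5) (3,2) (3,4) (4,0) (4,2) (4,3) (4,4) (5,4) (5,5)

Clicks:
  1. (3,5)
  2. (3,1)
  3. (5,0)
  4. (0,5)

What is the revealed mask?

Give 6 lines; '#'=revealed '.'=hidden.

Answer: ..####
..####
..###.
.#...#
......
#.....

Derivation:
Click 1 (3,5) count=3: revealed 1 new [(3,5)] -> total=1
Click 2 (3,1) count=4: revealed 1 new [(3,1)] -> total=2
Click 3 (5,0) count=1: revealed 1 new [(5,0)] -> total=3
Click 4 (0,5) count=0: revealed 11 new [(0,2) (0,3) (0,4) (0,5) (1,2) (1,3) (1,4) (1,5) (2,2) (2,3) (2,4)] -> total=14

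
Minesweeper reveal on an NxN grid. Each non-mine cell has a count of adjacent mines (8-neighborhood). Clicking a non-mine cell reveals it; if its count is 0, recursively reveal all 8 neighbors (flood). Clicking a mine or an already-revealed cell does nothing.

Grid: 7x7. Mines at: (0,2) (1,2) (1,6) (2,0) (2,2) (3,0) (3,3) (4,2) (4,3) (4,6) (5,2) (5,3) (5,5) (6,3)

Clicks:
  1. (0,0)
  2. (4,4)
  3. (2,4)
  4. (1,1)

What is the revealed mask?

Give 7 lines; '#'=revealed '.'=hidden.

Answer: ##.....
##.....
....#..
.......
....#..
.......
.......

Derivation:
Click 1 (0,0) count=0: revealed 4 new [(0,0) (0,1) (1,0) (1,1)] -> total=4
Click 2 (4,4) count=4: revealed 1 new [(4,4)] -> total=5
Click 3 (2,4) count=1: revealed 1 new [(2,4)] -> total=6
Click 4 (1,1) count=4: revealed 0 new [(none)] -> total=6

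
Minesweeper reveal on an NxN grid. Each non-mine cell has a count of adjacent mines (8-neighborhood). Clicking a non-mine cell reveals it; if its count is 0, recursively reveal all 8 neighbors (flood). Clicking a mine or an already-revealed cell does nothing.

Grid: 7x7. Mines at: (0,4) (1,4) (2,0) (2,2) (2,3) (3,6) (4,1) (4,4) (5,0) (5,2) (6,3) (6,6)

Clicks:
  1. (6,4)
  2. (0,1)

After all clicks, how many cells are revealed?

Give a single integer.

Answer: 9

Derivation:
Click 1 (6,4) count=1: revealed 1 new [(6,4)] -> total=1
Click 2 (0,1) count=0: revealed 8 new [(0,0) (0,1) (0,2) (0,3) (1,0) (1,1) (1,2) (1,3)] -> total=9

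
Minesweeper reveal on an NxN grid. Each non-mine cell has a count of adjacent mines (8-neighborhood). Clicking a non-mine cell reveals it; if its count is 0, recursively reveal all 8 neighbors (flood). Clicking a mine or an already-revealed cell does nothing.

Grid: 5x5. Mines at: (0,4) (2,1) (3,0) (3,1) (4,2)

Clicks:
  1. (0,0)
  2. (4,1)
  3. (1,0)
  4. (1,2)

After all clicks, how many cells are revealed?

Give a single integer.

Answer: 9

Derivation:
Click 1 (0,0) count=0: revealed 8 new [(0,0) (0,1) (0,2) (0,3) (1,0) (1,1) (1,2) (1,3)] -> total=8
Click 2 (4,1) count=3: revealed 1 new [(4,1)] -> total=9
Click 3 (1,0) count=1: revealed 0 new [(none)] -> total=9
Click 4 (1,2) count=1: revealed 0 new [(none)] -> total=9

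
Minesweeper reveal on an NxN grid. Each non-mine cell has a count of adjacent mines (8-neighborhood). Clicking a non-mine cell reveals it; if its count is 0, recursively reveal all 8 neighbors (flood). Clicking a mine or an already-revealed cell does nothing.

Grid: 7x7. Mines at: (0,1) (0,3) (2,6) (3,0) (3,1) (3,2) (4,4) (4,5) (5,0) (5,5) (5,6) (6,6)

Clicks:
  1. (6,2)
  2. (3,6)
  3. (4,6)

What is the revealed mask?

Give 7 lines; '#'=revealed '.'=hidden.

Answer: .......
.......
.......
......#
.###..#
.####..
.####..

Derivation:
Click 1 (6,2) count=0: revealed 11 new [(4,1) (4,2) (4,3) (5,1) (5,2) (5,3) (5,4) (6,1) (6,2) (6,3) (6,4)] -> total=11
Click 2 (3,6) count=2: revealed 1 new [(3,6)] -> total=12
Click 3 (4,6) count=3: revealed 1 new [(4,6)] -> total=13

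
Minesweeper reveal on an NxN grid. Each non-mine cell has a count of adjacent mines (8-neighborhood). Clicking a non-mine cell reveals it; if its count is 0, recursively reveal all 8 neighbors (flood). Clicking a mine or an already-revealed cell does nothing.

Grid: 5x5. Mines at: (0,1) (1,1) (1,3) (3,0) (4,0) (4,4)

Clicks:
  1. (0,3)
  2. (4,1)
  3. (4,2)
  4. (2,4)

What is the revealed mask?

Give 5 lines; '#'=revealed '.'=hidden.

Click 1 (0,3) count=1: revealed 1 new [(0,3)] -> total=1
Click 2 (4,1) count=2: revealed 1 new [(4,1)] -> total=2
Click 3 (4,2) count=0: revealed 8 new [(2,1) (2,2) (2,3) (3,1) (3,2) (3,3) (4,2) (4,3)] -> total=10
Click 4 (2,4) count=1: revealed 1 new [(2,4)] -> total=11

Answer: ...#.
.....
.####
.###.
.###.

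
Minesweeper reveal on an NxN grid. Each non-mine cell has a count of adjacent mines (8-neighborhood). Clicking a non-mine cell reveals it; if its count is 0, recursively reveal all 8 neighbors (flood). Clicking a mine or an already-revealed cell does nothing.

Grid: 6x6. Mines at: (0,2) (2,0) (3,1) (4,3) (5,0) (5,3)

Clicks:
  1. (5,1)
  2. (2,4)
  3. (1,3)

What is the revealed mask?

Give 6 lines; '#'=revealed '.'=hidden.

Answer: ...###
..####
..####
..####
....##
.#..##

Derivation:
Click 1 (5,1) count=1: revealed 1 new [(5,1)] -> total=1
Click 2 (2,4) count=0: revealed 19 new [(0,3) (0,4) (0,5) (1,2) (1,3) (1,4) (1,5) (2,2) (2,3) (2,4) (2,5) (3,2) (3,3) (3,4) (3,5) (4,4) (4,5) (5,4) (5,5)] -> total=20
Click 3 (1,3) count=1: revealed 0 new [(none)] -> total=20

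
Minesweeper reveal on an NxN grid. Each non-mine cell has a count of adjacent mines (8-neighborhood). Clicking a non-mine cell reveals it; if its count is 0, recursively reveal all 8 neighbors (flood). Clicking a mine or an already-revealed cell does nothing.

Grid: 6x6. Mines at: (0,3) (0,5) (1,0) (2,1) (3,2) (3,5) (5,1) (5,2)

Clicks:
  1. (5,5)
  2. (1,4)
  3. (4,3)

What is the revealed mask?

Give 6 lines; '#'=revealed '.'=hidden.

Answer: ......
....#.
......
......
...###
...###

Derivation:
Click 1 (5,5) count=0: revealed 6 new [(4,3) (4,4) (4,5) (5,3) (5,4) (5,5)] -> total=6
Click 2 (1,4) count=2: revealed 1 new [(1,4)] -> total=7
Click 3 (4,3) count=2: revealed 0 new [(none)] -> total=7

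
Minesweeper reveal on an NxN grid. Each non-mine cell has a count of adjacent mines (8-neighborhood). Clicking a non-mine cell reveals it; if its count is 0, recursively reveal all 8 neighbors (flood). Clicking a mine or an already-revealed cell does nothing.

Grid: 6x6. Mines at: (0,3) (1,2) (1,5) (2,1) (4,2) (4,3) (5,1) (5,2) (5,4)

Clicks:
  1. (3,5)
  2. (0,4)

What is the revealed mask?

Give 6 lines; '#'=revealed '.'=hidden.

Answer: ....#.
......
....##
....##
....##
......

Derivation:
Click 1 (3,5) count=0: revealed 6 new [(2,4) (2,5) (3,4) (3,5) (4,4) (4,5)] -> total=6
Click 2 (0,4) count=2: revealed 1 new [(0,4)] -> total=7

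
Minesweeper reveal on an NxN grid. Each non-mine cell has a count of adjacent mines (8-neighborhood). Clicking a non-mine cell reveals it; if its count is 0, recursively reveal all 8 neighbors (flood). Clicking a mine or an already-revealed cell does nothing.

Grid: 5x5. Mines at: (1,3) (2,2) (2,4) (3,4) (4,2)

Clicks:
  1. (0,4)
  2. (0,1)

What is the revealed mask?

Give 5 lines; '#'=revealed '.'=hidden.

Answer: ###.#
###..
##...
##...
##...

Derivation:
Click 1 (0,4) count=1: revealed 1 new [(0,4)] -> total=1
Click 2 (0,1) count=0: revealed 12 new [(0,0) (0,1) (0,2) (1,0) (1,1) (1,2) (2,0) (2,1) (3,0) (3,1) (4,0) (4,1)] -> total=13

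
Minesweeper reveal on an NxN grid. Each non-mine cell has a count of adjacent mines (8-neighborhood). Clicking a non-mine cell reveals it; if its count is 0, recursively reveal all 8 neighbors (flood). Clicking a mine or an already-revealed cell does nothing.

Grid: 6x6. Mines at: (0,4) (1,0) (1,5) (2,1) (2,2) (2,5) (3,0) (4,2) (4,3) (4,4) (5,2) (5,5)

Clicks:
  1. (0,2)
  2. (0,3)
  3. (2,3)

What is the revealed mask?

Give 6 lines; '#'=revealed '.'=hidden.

Click 1 (0,2) count=0: revealed 6 new [(0,1) (0,2) (0,3) (1,1) (1,2) (1,3)] -> total=6
Click 2 (0,3) count=1: revealed 0 new [(none)] -> total=6
Click 3 (2,3) count=1: revealed 1 new [(2,3)] -> total=7

Answer: .###..
.###..
...#..
......
......
......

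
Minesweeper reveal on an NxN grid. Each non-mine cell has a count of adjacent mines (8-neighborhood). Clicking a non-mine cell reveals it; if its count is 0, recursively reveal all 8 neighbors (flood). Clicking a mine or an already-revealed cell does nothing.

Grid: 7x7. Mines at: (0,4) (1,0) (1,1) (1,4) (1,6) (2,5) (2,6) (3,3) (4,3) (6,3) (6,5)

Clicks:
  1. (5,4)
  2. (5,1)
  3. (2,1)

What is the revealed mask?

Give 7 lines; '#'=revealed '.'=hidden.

Answer: .......
.......
###....
###....
###....
###.#..
###....

Derivation:
Click 1 (5,4) count=3: revealed 1 new [(5,4)] -> total=1
Click 2 (5,1) count=0: revealed 15 new [(2,0) (2,1) (2,2) (3,0) (3,1) (3,2) (4,0) (4,1) (4,2) (5,0) (5,1) (5,2) (6,0) (6,1) (6,2)] -> total=16
Click 3 (2,1) count=2: revealed 0 new [(none)] -> total=16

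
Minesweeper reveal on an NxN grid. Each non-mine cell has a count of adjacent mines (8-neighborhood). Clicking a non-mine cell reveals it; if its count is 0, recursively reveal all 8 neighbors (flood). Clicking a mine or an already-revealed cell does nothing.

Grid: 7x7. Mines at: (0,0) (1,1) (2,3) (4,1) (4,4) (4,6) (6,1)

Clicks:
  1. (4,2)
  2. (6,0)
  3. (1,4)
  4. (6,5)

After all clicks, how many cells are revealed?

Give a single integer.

Click 1 (4,2) count=1: revealed 1 new [(4,2)] -> total=1
Click 2 (6,0) count=1: revealed 1 new [(6,0)] -> total=2
Click 3 (1,4) count=1: revealed 1 new [(1,4)] -> total=3
Click 4 (6,5) count=0: revealed 10 new [(5,2) (5,3) (5,4) (5,5) (5,6) (6,2) (6,3) (6,4) (6,5) (6,6)] -> total=13

Answer: 13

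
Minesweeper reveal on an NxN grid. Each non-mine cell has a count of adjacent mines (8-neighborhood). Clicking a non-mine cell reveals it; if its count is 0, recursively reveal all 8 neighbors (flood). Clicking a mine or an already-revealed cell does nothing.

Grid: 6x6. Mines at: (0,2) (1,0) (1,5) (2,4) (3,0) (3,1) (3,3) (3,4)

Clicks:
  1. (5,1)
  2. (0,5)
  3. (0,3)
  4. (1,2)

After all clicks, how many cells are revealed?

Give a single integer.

Answer: 15

Derivation:
Click 1 (5,1) count=0: revealed 12 new [(4,0) (4,1) (4,2) (4,3) (4,4) (4,5) (5,0) (5,1) (5,2) (5,3) (5,4) (5,5)] -> total=12
Click 2 (0,5) count=1: revealed 1 new [(0,5)] -> total=13
Click 3 (0,3) count=1: revealed 1 new [(0,3)] -> total=14
Click 4 (1,2) count=1: revealed 1 new [(1,2)] -> total=15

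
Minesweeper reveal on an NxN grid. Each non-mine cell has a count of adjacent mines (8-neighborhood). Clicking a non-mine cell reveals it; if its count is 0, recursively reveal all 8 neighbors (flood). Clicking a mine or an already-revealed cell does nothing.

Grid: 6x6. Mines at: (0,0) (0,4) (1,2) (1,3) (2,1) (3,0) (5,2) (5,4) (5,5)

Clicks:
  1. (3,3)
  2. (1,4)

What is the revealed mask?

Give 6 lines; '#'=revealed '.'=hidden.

Answer: ......
....##
..####
..####
..####
......

Derivation:
Click 1 (3,3) count=0: revealed 14 new [(1,4) (1,5) (2,2) (2,3) (2,4) (2,5) (3,2) (3,3) (3,4) (3,5) (4,2) (4,3) (4,4) (4,5)] -> total=14
Click 2 (1,4) count=2: revealed 0 new [(none)] -> total=14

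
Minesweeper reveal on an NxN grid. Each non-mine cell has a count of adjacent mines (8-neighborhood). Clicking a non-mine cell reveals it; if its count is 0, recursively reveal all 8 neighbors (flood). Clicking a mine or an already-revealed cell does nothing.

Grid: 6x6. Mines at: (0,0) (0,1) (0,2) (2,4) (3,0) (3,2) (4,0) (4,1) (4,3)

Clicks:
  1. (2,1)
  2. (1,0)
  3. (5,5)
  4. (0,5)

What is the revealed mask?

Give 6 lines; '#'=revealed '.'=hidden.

Answer: ...###
#..###
.#....
....##
....##
....##

Derivation:
Click 1 (2,1) count=2: revealed 1 new [(2,1)] -> total=1
Click 2 (1,0) count=2: revealed 1 new [(1,0)] -> total=2
Click 3 (5,5) count=0: revealed 6 new [(3,4) (3,5) (4,4) (4,5) (5,4) (5,5)] -> total=8
Click 4 (0,5) count=0: revealed 6 new [(0,3) (0,4) (0,5) (1,3) (1,4) (1,5)] -> total=14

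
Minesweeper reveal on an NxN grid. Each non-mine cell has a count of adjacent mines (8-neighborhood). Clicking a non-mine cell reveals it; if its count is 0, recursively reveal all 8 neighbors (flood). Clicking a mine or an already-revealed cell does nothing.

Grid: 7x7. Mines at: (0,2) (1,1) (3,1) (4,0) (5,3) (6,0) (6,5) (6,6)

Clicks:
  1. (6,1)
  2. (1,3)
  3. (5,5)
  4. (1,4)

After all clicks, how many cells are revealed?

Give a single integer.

Click 1 (6,1) count=1: revealed 1 new [(6,1)] -> total=1
Click 2 (1,3) count=1: revealed 1 new [(1,3)] -> total=2
Click 3 (5,5) count=2: revealed 1 new [(5,5)] -> total=3
Click 4 (1,4) count=0: revealed 25 new [(0,3) (0,4) (0,5) (0,6) (1,2) (1,4) (1,5) (1,6) (2,2) (2,3) (2,4) (2,5) (2,6) (3,2) (3,3) (3,4) (3,5) (3,6) (4,2) (4,3) (4,4) (4,5) (4,6) (5,4) (5,6)] -> total=28

Answer: 28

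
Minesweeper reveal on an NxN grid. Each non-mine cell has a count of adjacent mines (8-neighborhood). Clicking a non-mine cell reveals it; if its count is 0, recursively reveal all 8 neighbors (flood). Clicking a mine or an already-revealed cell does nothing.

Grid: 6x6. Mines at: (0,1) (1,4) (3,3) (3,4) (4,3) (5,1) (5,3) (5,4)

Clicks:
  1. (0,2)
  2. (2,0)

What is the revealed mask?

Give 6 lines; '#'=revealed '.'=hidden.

Answer: ..#...
###...
###...
###...
###...
......

Derivation:
Click 1 (0,2) count=1: revealed 1 new [(0,2)] -> total=1
Click 2 (2,0) count=0: revealed 12 new [(1,0) (1,1) (1,2) (2,0) (2,1) (2,2) (3,0) (3,1) (3,2) (4,0) (4,1) (4,2)] -> total=13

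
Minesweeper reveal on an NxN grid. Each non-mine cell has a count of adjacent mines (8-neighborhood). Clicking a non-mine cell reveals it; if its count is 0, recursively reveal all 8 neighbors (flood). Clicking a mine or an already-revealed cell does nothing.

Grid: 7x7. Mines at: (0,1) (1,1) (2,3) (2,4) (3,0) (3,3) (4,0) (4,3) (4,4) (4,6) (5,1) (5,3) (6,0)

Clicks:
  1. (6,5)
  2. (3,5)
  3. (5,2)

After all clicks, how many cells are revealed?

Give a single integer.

Answer: 8

Derivation:
Click 1 (6,5) count=0: revealed 6 new [(5,4) (5,5) (5,6) (6,4) (6,5) (6,6)] -> total=6
Click 2 (3,5) count=3: revealed 1 new [(3,5)] -> total=7
Click 3 (5,2) count=3: revealed 1 new [(5,2)] -> total=8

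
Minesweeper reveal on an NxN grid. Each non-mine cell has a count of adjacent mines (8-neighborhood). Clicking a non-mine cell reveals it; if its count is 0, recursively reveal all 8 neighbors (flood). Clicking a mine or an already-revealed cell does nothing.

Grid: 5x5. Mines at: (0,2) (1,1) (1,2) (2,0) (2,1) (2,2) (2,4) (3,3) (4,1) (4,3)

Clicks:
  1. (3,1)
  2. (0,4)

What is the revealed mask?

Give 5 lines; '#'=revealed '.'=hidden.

Answer: ...##
...##
.....
.#...
.....

Derivation:
Click 1 (3,1) count=4: revealed 1 new [(3,1)] -> total=1
Click 2 (0,4) count=0: revealed 4 new [(0,3) (0,4) (1,3) (1,4)] -> total=5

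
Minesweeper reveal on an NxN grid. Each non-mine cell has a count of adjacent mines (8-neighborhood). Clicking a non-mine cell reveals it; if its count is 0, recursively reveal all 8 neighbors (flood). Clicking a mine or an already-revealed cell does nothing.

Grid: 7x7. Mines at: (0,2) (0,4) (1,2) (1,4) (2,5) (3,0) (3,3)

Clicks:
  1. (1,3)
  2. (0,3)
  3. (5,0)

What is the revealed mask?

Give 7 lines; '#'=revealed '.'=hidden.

Click 1 (1,3) count=4: revealed 1 new [(1,3)] -> total=1
Click 2 (0,3) count=4: revealed 1 new [(0,3)] -> total=2
Click 3 (5,0) count=0: revealed 24 new [(3,4) (3,5) (3,6) (4,0) (4,1) (4,2) (4,3) (4,4) (4,5) (4,6) (5,0) (5,1) (5,2) (5,3) (5,4) (5,5) (5,6) (6,0) (6,1) (6,2) (6,3) (6,4) (6,5) (6,6)] -> total=26

Answer: ...#...
...#...
.......
....###
#######
#######
#######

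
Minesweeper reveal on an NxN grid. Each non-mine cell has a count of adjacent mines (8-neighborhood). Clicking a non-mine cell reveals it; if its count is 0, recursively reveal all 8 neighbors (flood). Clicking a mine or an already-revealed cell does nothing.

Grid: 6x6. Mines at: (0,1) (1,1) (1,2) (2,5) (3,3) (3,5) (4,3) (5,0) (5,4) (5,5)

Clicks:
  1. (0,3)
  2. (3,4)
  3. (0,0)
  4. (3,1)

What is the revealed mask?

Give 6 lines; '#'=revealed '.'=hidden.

Answer: #..#..
......
###...
###.#.
###...
......

Derivation:
Click 1 (0,3) count=1: revealed 1 new [(0,3)] -> total=1
Click 2 (3,4) count=4: revealed 1 new [(3,4)] -> total=2
Click 3 (0,0) count=2: revealed 1 new [(0,0)] -> total=3
Click 4 (3,1) count=0: revealed 9 new [(2,0) (2,1) (2,2) (3,0) (3,1) (3,2) (4,0) (4,1) (4,2)] -> total=12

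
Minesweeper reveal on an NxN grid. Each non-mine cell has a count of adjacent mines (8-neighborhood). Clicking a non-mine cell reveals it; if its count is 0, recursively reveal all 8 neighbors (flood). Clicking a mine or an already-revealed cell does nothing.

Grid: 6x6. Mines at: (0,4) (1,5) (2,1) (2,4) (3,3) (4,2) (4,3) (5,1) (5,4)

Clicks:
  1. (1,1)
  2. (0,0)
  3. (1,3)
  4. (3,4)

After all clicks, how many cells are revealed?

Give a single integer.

Answer: 9

Derivation:
Click 1 (1,1) count=1: revealed 1 new [(1,1)] -> total=1
Click 2 (0,0) count=0: revealed 7 new [(0,0) (0,1) (0,2) (0,3) (1,0) (1,2) (1,3)] -> total=8
Click 3 (1,3) count=2: revealed 0 new [(none)] -> total=8
Click 4 (3,4) count=3: revealed 1 new [(3,4)] -> total=9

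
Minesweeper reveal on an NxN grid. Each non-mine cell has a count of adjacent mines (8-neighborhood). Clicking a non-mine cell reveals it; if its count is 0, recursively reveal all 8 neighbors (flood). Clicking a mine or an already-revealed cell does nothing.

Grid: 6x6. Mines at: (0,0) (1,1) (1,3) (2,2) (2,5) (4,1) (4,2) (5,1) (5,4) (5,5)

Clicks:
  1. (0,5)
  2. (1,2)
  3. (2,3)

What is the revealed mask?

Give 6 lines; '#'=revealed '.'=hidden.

Answer: ....##
..#.##
...#..
......
......
......

Derivation:
Click 1 (0,5) count=0: revealed 4 new [(0,4) (0,5) (1,4) (1,5)] -> total=4
Click 2 (1,2) count=3: revealed 1 new [(1,2)] -> total=5
Click 3 (2,3) count=2: revealed 1 new [(2,3)] -> total=6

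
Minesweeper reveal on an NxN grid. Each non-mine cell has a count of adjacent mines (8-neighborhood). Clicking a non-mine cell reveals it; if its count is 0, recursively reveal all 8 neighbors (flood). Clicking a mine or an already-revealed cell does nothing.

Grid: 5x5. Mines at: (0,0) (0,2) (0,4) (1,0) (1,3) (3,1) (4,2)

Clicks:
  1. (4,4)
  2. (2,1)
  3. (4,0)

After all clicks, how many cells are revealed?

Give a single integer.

Click 1 (4,4) count=0: revealed 6 new [(2,3) (2,4) (3,3) (3,4) (4,3) (4,4)] -> total=6
Click 2 (2,1) count=2: revealed 1 new [(2,1)] -> total=7
Click 3 (4,0) count=1: revealed 1 new [(4,0)] -> total=8

Answer: 8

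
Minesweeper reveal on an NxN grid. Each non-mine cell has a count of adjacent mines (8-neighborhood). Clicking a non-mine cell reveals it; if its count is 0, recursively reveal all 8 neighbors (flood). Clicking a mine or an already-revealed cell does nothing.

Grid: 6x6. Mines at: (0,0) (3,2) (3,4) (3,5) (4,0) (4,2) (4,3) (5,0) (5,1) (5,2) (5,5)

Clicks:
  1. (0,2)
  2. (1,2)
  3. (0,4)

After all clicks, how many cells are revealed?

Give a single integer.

Click 1 (0,2) count=0: revealed 15 new [(0,1) (0,2) (0,3) (0,4) (0,5) (1,1) (1,2) (1,3) (1,4) (1,5) (2,1) (2,2) (2,3) (2,4) (2,5)] -> total=15
Click 2 (1,2) count=0: revealed 0 new [(none)] -> total=15
Click 3 (0,4) count=0: revealed 0 new [(none)] -> total=15

Answer: 15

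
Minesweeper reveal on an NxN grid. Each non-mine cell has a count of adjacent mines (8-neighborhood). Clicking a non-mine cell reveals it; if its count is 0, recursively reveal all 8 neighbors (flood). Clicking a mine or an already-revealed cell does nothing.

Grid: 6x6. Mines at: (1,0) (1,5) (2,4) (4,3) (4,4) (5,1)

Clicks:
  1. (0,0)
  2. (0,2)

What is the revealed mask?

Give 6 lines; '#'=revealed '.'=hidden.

Click 1 (0,0) count=1: revealed 1 new [(0,0)] -> total=1
Click 2 (0,2) count=0: revealed 19 new [(0,1) (0,2) (0,3) (0,4) (1,1) (1,2) (1,3) (1,4) (2,0) (2,1) (2,2) (2,3) (3,0) (3,1) (3,2) (3,3) (4,0) (4,1) (4,2)] -> total=20

Answer: #####.
.####.
####..
####..
###...
......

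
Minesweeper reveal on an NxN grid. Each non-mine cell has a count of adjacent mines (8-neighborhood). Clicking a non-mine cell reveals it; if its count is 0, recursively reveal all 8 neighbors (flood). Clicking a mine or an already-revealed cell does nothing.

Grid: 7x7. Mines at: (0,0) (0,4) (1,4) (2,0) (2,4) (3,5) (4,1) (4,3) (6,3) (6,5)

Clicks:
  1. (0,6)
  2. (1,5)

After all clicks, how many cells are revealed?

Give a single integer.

Click 1 (0,6) count=0: revealed 6 new [(0,5) (0,6) (1,5) (1,6) (2,5) (2,6)] -> total=6
Click 2 (1,5) count=3: revealed 0 new [(none)] -> total=6

Answer: 6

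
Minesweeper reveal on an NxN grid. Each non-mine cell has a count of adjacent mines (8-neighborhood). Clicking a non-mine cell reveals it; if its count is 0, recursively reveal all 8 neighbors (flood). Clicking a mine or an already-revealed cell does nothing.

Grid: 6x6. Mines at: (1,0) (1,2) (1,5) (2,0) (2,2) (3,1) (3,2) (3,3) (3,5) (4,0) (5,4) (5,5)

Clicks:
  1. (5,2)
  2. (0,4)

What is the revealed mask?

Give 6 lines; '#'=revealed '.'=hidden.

Click 1 (5,2) count=0: revealed 6 new [(4,1) (4,2) (4,3) (5,1) (5,2) (5,3)] -> total=6
Click 2 (0,4) count=1: revealed 1 new [(0,4)] -> total=7

Answer: ....#.
......
......
......
.###..
.###..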